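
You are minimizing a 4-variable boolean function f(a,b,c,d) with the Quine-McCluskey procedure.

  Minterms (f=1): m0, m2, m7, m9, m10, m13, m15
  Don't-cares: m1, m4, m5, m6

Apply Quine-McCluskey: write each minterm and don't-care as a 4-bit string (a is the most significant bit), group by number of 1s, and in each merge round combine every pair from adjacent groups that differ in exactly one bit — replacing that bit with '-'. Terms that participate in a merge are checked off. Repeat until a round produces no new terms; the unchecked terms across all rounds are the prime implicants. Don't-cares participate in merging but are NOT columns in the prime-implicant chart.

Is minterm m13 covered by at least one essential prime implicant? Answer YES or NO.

Round 0: 0000✓ 0001✓ 0010✓ 0100✓ 0101✓ 0110✓ 0111✓ 1001✓ 1010✓ 1101✓ 1111✓
Round 1: -001✓ -010 -101✓ -111✓ 0-00✓ 0-01✓ 0-10✓ 00-0✓ 000-✓ 01-0✓ 01-1✓ 010-✓ 011-✓ 1-01✓ 11-1✓
Round 2: --01 -1-1 0--0 0-0- 01--
PIs = {--01, -010, -1-1, 0--0, 0-0-, 01--}
Coverage chart:
  m0: 0--0,0-0-
  m2: -010,0--0
  m7: -1-1,01--
  m9: --01 ←essential
  m10: -010 ←essential
  m13: --01,-1-1
  m15: -1-1 ←essential
Essential: --01, -010, -1-1

YES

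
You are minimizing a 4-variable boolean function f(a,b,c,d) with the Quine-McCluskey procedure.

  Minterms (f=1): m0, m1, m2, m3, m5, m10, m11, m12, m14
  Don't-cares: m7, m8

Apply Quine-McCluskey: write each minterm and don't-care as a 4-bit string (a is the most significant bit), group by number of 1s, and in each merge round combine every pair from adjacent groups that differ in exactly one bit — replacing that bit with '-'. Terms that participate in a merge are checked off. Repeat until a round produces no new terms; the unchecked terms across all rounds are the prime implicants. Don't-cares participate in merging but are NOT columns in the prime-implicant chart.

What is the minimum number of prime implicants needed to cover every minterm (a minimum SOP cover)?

4

[col 0] 0000*, 0001*, 0010*, 0011*, 0101*, 0111*, 1000*, 1010*, 1011*, 1100*, 1110*
[col 1] -000*, -010*, -011*, 0-01*, 0-11*, 00-0*, 00-1*, 000-*, 001-*, 01-1*, 1-00*, 1-10*, 10-0*, 101-*, 11-0*
[col 2] -0-0, -01-, 0--1, 00--, 1--0
Prime implicants: -0-0, -01-, 0--1, 00--, 1--0
PI chart (minterm → PIs covering it):
  0 | -0-0,00--
  1 | 0--1,00--
  2 | -0-0,-01-,00--
  3 | -01-,0--1,00--
  5 | 0--1  (sole → essential)
  10 | -0-0,-01-,1--0
  11 | -01-  (sole → essential)
  12 | 1--0  (sole → essential)
  14 | 1--0  (sole → essential)
Essential prime implicants: -01-, 0--1, 1--0
Petrick residual → -0-0
Minimum SOP uses 4 PIs: b'd' + b'c + a'd + ad'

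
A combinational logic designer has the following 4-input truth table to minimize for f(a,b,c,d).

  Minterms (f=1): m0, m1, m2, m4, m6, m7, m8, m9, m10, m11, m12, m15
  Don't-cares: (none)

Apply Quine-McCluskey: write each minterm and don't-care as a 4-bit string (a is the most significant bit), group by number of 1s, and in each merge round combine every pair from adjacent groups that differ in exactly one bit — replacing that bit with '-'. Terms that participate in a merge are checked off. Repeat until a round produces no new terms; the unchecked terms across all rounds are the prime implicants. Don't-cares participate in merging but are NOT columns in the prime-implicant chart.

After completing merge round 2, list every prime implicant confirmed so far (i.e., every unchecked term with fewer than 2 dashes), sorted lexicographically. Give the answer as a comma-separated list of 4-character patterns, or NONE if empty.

-111, 011-, 1-11

[col 0] 0000*, 0001*, 0010*, 0100*, 0110*, 0111*, 1000*, 1001*, 1010*, 1011*, 1100*, 1111*
[col 1] -000*, -001*, -010*, -100*, -111, 0-00*, 0-10*, 00-0*, 000-*, 01-0*, 011-, 1-00*, 1-11, 10-0*, 10-1*, 100-*, 101-*
[col 2] --00, -0-0, -00-, 0--0, 10--
Prime implicants: --00, -0-0, -00-, -111, 0--0, 011-, 1-11, 10--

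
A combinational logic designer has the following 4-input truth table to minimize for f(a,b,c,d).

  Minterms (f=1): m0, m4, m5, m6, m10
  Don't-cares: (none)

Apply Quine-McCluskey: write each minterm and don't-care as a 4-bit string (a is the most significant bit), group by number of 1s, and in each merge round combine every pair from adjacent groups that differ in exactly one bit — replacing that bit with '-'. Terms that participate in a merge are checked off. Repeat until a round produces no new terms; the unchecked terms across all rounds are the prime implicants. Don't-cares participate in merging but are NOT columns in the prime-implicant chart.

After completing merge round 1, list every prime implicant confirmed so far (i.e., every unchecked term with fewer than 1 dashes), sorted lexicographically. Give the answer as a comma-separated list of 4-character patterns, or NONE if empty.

1010

Round 0: 0000✓ 0100✓ 0101✓ 0110✓ 1010
Round 1: 0-00 01-0 010-
PIs = {0-00, 01-0, 010-, 1010}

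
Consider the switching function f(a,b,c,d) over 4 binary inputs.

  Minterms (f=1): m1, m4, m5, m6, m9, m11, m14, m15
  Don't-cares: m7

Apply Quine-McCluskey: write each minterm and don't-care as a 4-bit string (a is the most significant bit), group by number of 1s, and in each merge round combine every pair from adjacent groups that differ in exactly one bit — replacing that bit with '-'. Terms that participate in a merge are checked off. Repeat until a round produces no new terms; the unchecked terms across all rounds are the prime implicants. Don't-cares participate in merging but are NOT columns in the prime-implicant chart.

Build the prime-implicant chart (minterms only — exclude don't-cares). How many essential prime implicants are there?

2

[col 0] 0001*, 0100*, 0101*, 0110*, 0111*, 1001*, 1011*, 1110*, 1111*
[col 1] -001, -110*, -111*, 0-01, 01-0*, 01-1*, 010-*, 011-*, 1-11, 10-1, 111-*
[col 2] -11-, 01--
Prime implicants: -001, -11-, 0-01, 01--, 1-11, 10-1
PI chart (minterm → PIs covering it):
  1 | -001,0-01
  4 | 01--  (sole → essential)
  5 | 0-01,01--
  6 | -11-,01--
  9 | -001,10-1
  11 | 1-11,10-1
  14 | -11-  (sole → essential)
  15 | -11-,1-11
Essential prime implicants: -11-, 01--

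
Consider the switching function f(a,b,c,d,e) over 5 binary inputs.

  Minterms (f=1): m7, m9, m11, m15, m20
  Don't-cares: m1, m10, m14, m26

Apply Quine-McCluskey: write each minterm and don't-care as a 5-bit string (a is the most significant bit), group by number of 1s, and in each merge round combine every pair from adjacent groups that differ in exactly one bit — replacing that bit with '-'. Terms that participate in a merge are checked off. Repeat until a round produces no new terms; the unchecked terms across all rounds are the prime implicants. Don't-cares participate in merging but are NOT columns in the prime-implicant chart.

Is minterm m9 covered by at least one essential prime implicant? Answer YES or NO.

size-2^0 implicants → 00001(✓)  00111(✓)  01001(✓)  01010(✓)  01011(✓)  01110(✓)  01111(✓)  10100  11010(✓)
size-2^1 implicants → -1010  0-001  0-111  01-10(✓)  01-11(✓)  010-1  0101-(✓)  0111-(✓)
size-2^2 implicants → 01-1-
Unchecked terms (primes): -1010, 0-001, 0-111, 01-1-, 010-1, 10100
Minterm coverage:
  m7 ⊆ 0-111 [E]
  m9 ⊆ 0-001,010-1
  m11 ⊆ 01-1-,010-1
  m15 ⊆ 0-111,01-1-
  m20 ⊆ 10100 [E]
E = {0-111, 10100}

NO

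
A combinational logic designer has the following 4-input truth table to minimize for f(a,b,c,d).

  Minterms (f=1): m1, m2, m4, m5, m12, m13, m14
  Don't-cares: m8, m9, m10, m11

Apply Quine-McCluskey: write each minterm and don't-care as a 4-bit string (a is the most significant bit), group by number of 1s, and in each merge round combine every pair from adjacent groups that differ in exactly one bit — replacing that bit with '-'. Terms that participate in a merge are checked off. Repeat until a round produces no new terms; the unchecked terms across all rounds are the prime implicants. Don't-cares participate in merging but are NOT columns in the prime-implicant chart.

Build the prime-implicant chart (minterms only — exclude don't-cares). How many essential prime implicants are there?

Round 0: 0001✓ 0010✓ 0100✓ 0101✓ 1000✓ 1001✓ 1010✓ 1011✓ 1100✓ 1101✓ 1110✓
Round 1: -001✓ -010 -100✓ -101✓ 0-01✓ 010-✓ 1-00✓ 1-01✓ 1-10✓ 10-0✓ 10-1✓ 100-✓ 101-✓ 11-0✓ 110-✓
Round 2: --01 -10- 1--0 1-0- 10--
PIs = {--01, -010, -10-, 1--0, 1-0-, 10--}
Coverage chart:
  m1: --01 ←essential
  m2: -010 ←essential
  m4: -10- ←essential
  m5: --01,-10-
  m12: -10-,1--0,1-0-
  m13: --01,-10-,1-0-
  m14: 1--0 ←essential
Essential: --01, -010, -10-, 1--0

4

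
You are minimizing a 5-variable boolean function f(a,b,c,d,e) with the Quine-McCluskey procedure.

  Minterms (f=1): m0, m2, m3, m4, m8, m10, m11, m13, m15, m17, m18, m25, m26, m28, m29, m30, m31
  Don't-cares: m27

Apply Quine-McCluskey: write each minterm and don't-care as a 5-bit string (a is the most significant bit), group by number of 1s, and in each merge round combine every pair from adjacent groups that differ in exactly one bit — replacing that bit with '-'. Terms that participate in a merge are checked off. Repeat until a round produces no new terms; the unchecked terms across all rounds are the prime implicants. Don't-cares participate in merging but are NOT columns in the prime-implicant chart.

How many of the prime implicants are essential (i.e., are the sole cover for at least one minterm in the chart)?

size-2^0 implicants → 00000(✓)  00010(✓)  00011(✓)  00100(✓)  01000(✓)  01010(✓)  01011(✓)  01101(✓)  01111(✓)  10001(✓)  10010(✓)  11001(✓)  11010(✓)  11011(✓)  11100(✓)  11101(✓)  11110(✓)  11111(✓)
size-2^1 implicants → -0010(✓)  -1010(✓)  -1011(✓)  -1101(✓)  -1111(✓)  0-000(✓)  0-010(✓)  0-011(✓)  00-00  000-0(✓)  0001-(✓)  01-11(✓)  010-0(✓)  0101-(✓)  011-1(✓)  1-001  1-010(✓)  11-01(✓)  11-10(✓)  11-11(✓)  110-1(✓)  1101-(✓)  111-0(✓)  111-1(✓)  1110-(✓)  1111-(✓)
size-2^2 implicants → --010  -1-11  -101-  -11-1  0-0-0  0-01-  11--1  11-1-  111--
Unchecked terms (primes): --010, -1-11, -101-, -11-1, 0-0-0, 0-01-, 00-00, 1-001, 11--1, 11-1-, 111--
Minterm coverage:
  m0 ⊆ 0-0-0,00-00
  m2 ⊆ --010,0-0-0,0-01-
  m3 ⊆ 0-01- [E]
  m4 ⊆ 00-00 [E]
  m8 ⊆ 0-0-0 [E]
  m10 ⊆ --010,-101-,0-0-0,0-01-
  m11 ⊆ -1-11,-101-,0-01-
  m13 ⊆ -11-1 [E]
  m15 ⊆ -1-11,-11-1
  m17 ⊆ 1-001 [E]
  m18 ⊆ --010 [E]
  m25 ⊆ 1-001,11--1
  m26 ⊆ --010,-101-,11-1-
  m28 ⊆ 111-- [E]
  m29 ⊆ -11-1,11--1,111--
  m30 ⊆ 11-1-,111--
  m31 ⊆ -1-11,-11-1,11--1,11-1-,111--
E = {--010, -11-1, 0-0-0, 0-01-, 00-00, 1-001, 111--}

7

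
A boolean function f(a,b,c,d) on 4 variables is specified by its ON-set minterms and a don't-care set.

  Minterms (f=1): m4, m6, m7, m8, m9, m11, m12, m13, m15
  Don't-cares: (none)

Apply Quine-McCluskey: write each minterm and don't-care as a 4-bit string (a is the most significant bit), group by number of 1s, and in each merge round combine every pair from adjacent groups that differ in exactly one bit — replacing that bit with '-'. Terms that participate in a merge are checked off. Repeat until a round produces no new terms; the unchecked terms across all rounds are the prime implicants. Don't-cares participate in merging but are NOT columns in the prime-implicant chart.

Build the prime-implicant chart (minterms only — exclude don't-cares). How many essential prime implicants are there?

Round 0: 0100✓ 0110✓ 0111✓ 1000✓ 1001✓ 1011✓ 1100✓ 1101✓ 1111✓
Round 1: -100 -111 01-0 011- 1-00✓ 1-01✓ 1-11✓ 10-1✓ 100-✓ 11-1✓ 110-✓
Round 2: 1--1 1-0-
PIs = {-100, -111, 01-0, 011-, 1--1, 1-0-}
Coverage chart:
  m4: -100,01-0
  m6: 01-0,011-
  m7: -111,011-
  m8: 1-0- ←essential
  m9: 1--1,1-0-
  m11: 1--1 ←essential
  m12: -100,1-0-
  m13: 1--1,1-0-
  m15: -111,1--1
Essential: 1--1, 1-0-

2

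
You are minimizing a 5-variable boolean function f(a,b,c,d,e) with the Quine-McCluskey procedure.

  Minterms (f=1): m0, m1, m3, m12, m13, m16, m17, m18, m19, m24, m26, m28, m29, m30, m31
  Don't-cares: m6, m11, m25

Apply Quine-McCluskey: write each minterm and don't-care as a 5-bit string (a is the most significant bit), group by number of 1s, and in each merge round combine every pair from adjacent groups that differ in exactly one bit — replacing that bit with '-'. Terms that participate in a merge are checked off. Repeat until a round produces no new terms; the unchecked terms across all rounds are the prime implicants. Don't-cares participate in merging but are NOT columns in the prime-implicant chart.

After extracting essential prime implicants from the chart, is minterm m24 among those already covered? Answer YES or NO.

NO

[col 0] 00000*, 00001*, 00011*, 00110, 01011*, 01100*, 01101*, 10000*, 10001*, 10010*, 10011*, 11000*, 11001*, 11010*, 11100*, 11101*, 11110*, 11111*
[col 1] -0000*, -0001*, -0011*, -1100*, -1101*, 0-011, 000-1*, 0000-*, 0110-*, 1-000*, 1-001*, 1-010*, 100-0*, 100-1*, 1000-*, 1001-*, 11-00*, 11-01*, 11-10*, 110-0*, 1100-*, 111-0*, 111-1*, 1110-*, 1111-*
[col 2] -00-1, -000-, -110-, 1-0-0, 1-00-, 100--, 11--0, 11-0-, 111--
Prime implicants: -00-1, -000-, -110-, 0-011, 00110, 1-0-0, 1-00-, 100--, 11--0, 11-0-, 111--
PI chart (minterm → PIs covering it):
  0 | -000-  (sole → essential)
  1 | -00-1,-000-
  3 | -00-1,0-011
  12 | -110-  (sole → essential)
  13 | -110-  (sole → essential)
  16 | -000-,1-0-0,1-00-,100--
  17 | -00-1,-000-,1-00-,100--
  18 | 1-0-0,100--
  19 | -00-1,100--
  24 | 1-0-0,1-00-,11--0,11-0-
  26 | 1-0-0,11--0
  28 | -110-,11--0,11-0-,111--
  29 | -110-,11-0-,111--
  30 | 11--0,111--
  31 | 111--  (sole → essential)
Essential prime implicants: -000-, -110-, 111--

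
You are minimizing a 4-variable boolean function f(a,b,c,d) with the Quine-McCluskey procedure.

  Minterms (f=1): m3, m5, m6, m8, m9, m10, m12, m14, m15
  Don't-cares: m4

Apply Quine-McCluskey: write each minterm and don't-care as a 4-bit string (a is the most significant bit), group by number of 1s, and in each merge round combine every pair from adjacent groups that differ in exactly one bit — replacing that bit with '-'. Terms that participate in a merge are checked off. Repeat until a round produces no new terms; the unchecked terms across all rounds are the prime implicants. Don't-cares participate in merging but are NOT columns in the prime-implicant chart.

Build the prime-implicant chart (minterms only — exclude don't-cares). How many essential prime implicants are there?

6

Round 0: 0011 0100✓ 0101✓ 0110✓ 1000✓ 1001✓ 1010✓ 1100✓ 1110✓ 1111✓
Round 1: -100✓ -110✓ 01-0✓ 010- 1-00✓ 1-10✓ 10-0✓ 100- 11-0✓ 111-
Round 2: -1-0 1--0
PIs = {-1-0, 0011, 010-, 1--0, 100-, 111-}
Coverage chart:
  m3: 0011 ←essential
  m5: 010- ←essential
  m6: -1-0 ←essential
  m8: 1--0,100-
  m9: 100- ←essential
  m10: 1--0 ←essential
  m12: -1-0,1--0
  m14: -1-0,1--0,111-
  m15: 111- ←essential
Essential: -1-0, 0011, 010-, 1--0, 100-, 111-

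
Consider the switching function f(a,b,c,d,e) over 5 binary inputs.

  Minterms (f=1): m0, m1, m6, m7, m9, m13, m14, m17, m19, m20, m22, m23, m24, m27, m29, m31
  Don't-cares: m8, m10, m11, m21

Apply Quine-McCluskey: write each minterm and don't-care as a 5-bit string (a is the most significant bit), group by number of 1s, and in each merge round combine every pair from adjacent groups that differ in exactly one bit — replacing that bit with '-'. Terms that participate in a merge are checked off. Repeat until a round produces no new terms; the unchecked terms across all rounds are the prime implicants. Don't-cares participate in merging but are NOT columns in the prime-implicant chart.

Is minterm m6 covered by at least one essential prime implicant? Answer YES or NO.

YES

Round 0: 00000✓ 00001✓ 00110✓ 00111✓ 01000✓ 01001✓ 01010✓ 01011✓ 01101✓ 01110✓ 10001✓ 10011✓ 10100✓ 10101✓ 10110✓ 10111✓ 11000✓ 11011✓ 11101✓ 11111✓
Round 1: -0001 -0110✓ -0111✓ -1000 -1011 -1101 0-000✓ 0-001✓ 0-110 0000-✓ 0011-✓ 01-01 01-10 010-0✓ 010-1✓ 0100-✓ 0101-✓ 1-011✓ 1-101✓ 1-111✓ 10-01✓ 10-11✓ 100-1✓ 101-0✓ 101-1✓ 1010-✓ 1011-✓ 11-11✓ 111-1✓
Round 2: -011- 0-00- 010-- 1--11 1-1-1 10--1 101--
PIs = {-0001, -011-, -1000, -1011, -1101, 0-00-, 0-110, 01-01, 01-10, 010--, 1--11, 1-1-1, 10--1, 101--}
Coverage chart:
  m0: 0-00- ←essential
  m1: -0001,0-00-
  m6: -011-,0-110
  m7: -011- ←essential
  m9: 0-00-,01-01,010--
  m13: -1101,01-01
  m14: 0-110,01-10
  m17: -0001,10--1
  m19: 1--11,10--1
  m20: 101-- ←essential
  m22: -011-,101--
  m23: -011-,1--11,1-1-1,10--1,101--
  m24: -1000 ←essential
  m27: -1011,1--11
  m29: -1101,1-1-1
  m31: 1--11,1-1-1
Essential: -011-, -1000, 0-00-, 101--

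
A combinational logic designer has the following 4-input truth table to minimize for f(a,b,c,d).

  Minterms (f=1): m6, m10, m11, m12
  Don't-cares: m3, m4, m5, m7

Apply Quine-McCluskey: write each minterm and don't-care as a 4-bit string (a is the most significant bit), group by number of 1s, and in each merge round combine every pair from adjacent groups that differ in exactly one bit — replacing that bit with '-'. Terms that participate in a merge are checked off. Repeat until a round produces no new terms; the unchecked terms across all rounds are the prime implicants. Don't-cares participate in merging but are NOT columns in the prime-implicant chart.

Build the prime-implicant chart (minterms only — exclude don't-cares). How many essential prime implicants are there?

3

[col 0] 0011*, 0100*, 0101*, 0110*, 0111*, 1010*, 1011*, 1100*
[col 1] -011, -100, 0-11, 01-0*, 01-1*, 010-*, 011-*, 101-
[col 2] 01--
Prime implicants: -011, -100, 0-11, 01--, 101-
PI chart (minterm → PIs covering it):
  6 | 01--  (sole → essential)
  10 | 101-  (sole → essential)
  11 | -011,101-
  12 | -100  (sole → essential)
Essential prime implicants: -100, 01--, 101-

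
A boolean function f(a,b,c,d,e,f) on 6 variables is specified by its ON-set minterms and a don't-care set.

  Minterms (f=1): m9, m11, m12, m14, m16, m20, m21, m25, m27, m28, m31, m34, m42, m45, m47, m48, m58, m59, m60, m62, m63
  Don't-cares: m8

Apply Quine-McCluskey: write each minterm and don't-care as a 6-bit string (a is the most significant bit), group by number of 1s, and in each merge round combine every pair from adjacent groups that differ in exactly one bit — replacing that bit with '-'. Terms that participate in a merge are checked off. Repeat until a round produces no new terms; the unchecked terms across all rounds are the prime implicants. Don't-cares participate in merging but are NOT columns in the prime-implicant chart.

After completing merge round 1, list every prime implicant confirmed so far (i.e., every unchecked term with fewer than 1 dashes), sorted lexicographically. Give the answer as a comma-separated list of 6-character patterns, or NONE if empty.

Round 0: 001000✓ 001001✓ 001011✓ 001100✓ 001110✓ 010000✓ 010100✓ 010101✓ 011001✓ 011011✓ 011100✓ 011111✓ 100010✓ 101010✓ 101101✓ 101111✓ 110000✓ 111010✓ 111011✓ 111100✓ 111110✓ 111111✓
Round 1: -10000 -11011✓ -11100 -11111✓ 0-1001✓ 0-1011✓ 0-1100 001-00 0010-1✓ 00100- 0011-0 01-100 010-00 01010- 011-11✓ 0110-1✓ 1-1010 1-1111 10-010 1011-1 111-10✓ 111-11✓ 11101-✓ 1111-0 11111-✓
Round 2: -11-11 0-10-1 111-1-
PIs = {-10000, -11-11, -11100, 0-10-1, 0-1100, 001-00, 00100-, 0011-0, 01-100, 010-00, 01010-, 1-1010, 1-1111, 10-010, 1011-1, 111-1-, 1111-0}

NONE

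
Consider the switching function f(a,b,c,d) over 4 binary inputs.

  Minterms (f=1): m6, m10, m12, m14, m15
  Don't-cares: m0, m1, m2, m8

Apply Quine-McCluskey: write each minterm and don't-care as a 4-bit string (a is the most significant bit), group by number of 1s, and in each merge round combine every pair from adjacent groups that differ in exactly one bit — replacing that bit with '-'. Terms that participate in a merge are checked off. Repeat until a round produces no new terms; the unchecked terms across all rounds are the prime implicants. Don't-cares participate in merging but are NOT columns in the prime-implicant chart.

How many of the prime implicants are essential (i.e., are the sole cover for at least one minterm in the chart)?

3

Round 0: 0000✓ 0001✓ 0010✓ 0110✓ 1000✓ 1010✓ 1100✓ 1110✓ 1111✓
Round 1: -000✓ -010✓ -110✓ 0-10✓ 00-0✓ 000- 1-00✓ 1-10✓ 10-0✓ 11-0✓ 111-
Round 2: --10 -0-0 1--0
PIs = {--10, -0-0, 000-, 1--0, 111-}
Coverage chart:
  m6: --10 ←essential
  m10: --10,-0-0,1--0
  m12: 1--0 ←essential
  m14: --10,1--0,111-
  m15: 111- ←essential
Essential: --10, 1--0, 111-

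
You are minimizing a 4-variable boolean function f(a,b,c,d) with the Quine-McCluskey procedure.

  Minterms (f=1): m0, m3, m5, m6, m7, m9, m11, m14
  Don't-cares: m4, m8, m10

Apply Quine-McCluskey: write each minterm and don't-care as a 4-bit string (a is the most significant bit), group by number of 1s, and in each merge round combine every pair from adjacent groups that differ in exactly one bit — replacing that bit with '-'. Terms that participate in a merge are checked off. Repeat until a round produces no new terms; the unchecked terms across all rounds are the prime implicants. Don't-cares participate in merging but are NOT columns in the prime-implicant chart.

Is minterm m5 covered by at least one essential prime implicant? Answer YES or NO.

YES

size-2^0 implicants → 0000(✓)  0011(✓)  0100(✓)  0101(✓)  0110(✓)  0111(✓)  1000(✓)  1001(✓)  1010(✓)  1011(✓)  1110(✓)
size-2^1 implicants → -000  -011  -110  0-00  0-11  01-0(✓)  01-1(✓)  010-(✓)  011-(✓)  1-10  10-0(✓)  10-1(✓)  100-(✓)  101-(✓)
size-2^2 implicants → 01--  10--
Unchecked terms (primes): -000, -011, -110, 0-00, 0-11, 01--, 1-10, 10--
Minterm coverage:
  m0 ⊆ -000,0-00
  m3 ⊆ -011,0-11
  m5 ⊆ 01-- [E]
  m6 ⊆ -110,01--
  m7 ⊆ 0-11,01--
  m9 ⊆ 10-- [E]
  m11 ⊆ -011,10--
  m14 ⊆ -110,1-10
E = {01--, 10--}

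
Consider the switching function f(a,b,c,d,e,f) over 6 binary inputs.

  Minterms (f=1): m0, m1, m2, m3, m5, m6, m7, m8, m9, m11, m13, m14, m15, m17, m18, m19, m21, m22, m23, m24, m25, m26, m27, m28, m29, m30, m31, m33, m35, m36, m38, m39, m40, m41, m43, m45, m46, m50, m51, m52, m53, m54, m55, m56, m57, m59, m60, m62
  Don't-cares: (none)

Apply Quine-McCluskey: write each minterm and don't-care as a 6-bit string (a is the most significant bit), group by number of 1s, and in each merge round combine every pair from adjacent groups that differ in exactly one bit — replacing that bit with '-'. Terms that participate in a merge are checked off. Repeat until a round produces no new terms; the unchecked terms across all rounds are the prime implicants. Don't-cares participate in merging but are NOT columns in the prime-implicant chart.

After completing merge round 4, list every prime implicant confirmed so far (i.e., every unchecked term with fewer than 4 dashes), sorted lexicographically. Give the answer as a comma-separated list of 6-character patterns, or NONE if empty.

Round 0: 000000✓ 000001✓ 000010✓ 000011✓ 000101✓ 000110✓ 000111✓ 001000✓ 001001✓ 001011✓ 001101✓ 001110✓ 001111✓ 010001✓ 010010✓ 010011✓ 010101✓ 010110✓ 010111✓ 011000✓ 011001✓ 011010✓ 011011✓ 011100✓ 011101✓ 011110✓ 011111✓ 100001✓ 100011✓ 100100✓ 100110✓ 100111✓ 101000✓ 101001✓ 101011✓ 101101✓ 101110✓ 110010✓ 110011✓ 110100✓ 110101✓ 110110✓ 110111✓ 111000✓ 111001✓ 111011✓ 111100✓ 111110✓
Round 1: -00001✓ -00011✓ -00110✓ -00111✓ -01000✓ -01001✓ -01011✓ -01101✓ -01110✓ -10010✓ -10011✓ -10101✓ -10110✓ -10111✓ -11000✓ -11001✓ -11011✓ -11100✓ -11110✓ 0-0001✓ 0-0010✓ 0-0011✓ 0-0101✓ 0-0110✓ 0-0111✓ 0-1000✓ 0-1001✓ 0-1011✓ 0-1101✓ 0-1110✓ 0-1111✓ 00-000✓ 00-001✓ 00-011✓ 00-101✓ 00-110✓ 00-111✓ 000-01✓ 000-10✓ 000-11✓ 0000-0✓ 0000-1✓ 00000-✓ 00001-✓ 0001-1✓ 00011-✓ 001-01✓ 001-11✓ 0010-1✓ 00100-✓ 0011-1✓ 00111-✓ 01-001✓ 01-010✓ 01-011✓ 01-101✓ 01-110✓ 01-111✓ 010-01✓ 010-10✓ 010-11✓ 0100-1✓ 01001-✓ 0101-1✓ 01011-✓ 011-00✓ 011-01✓ 011-10✓ 011-11✓ 0110-0✓ 0110-1✓ 01100-✓ 01101-✓ 0111-0✓ 0111-1✓ 01110-✓ 01111-✓ 1-0011✓ 1-0100✓ 1-0110✓ 1-0111✓ 1-1000✓ 1-1001✓ 1-1011✓ 1-1110✓ 10-001✓ 10-011✓ 10-110✓ 100-11✓ 1000-1✓ 1001-0✓ 10011-✓ 101-01✓ 1010-1✓ 10100-✓ 11-011✓ 11-100✓ 11-110✓ 110-10✓ 110-11✓ 11001-✓ 1101-0✓ 1101-1✓ 11010-✓ 11011-✓ 111-00✓ 1110-1✓ 11100-✓ 1111-0✓
Round 2: --0011✓ --0110✓ --0111✓ --1000✓ --1001✓ --1011✓ --1110✓ -0-001✓ -0-011✓ -0-110✓ -00-11✓ -000-1✓ -0011-✓ -01-01 -010-1✓ -0100-✓ -1-011✓ -1-110✓ -10-10✓ -10-11✓ -1001-✓ -101-1 -1011-✓ -11-00 -110-1✓ -1100-✓ -111-0 0--001✓ 0--011✓ 0--101✓ 0--110✓ 0--111✓ 0-0-01✓ 0-0-10✓ 0-0-11✓ 0-00-1✓ 0-001-✓ 0-01-1✓ 0-011-✓ 0-1-01✓ 0-1-11✓ 0-10-1✓ 0-100-✓ 0-11-1✓ 0-111-✓ 00--01✓ 00--11✓ 00-0-1✓ 00-00- 00-1-1✓ 00-11-✓ 000--1✓ 000-1-✓ 0000-- 001--1✓ 01--01✓ 01--10✓ 01--11✓ 01-0-1✓ 01-01-✓ 01-1-1✓ 01-11-✓ 010--1✓ 010-1-✓ 011--0✓ 011--1✓ 011-0-✓ 011-1-✓ 0110--✓ 0111--✓ 1--011✓ 1--110✓ 1-0-11✓ 1-01-0 1-011-✓ 1-10-1✓ 1-100-✓ 10-0-1✓ 11-1-0 110-1-✓ 1101--
Round 3: ---011 ---110 --0-11 --011- --10-1 --100- -0-0-1 -10-1- 0---01✓ 0---11✓ 0--0-1✓ 0--1-1✓ 0--11- 0-0--1✓ 0-0-1- 0-1--1✓ 00---1✓ 01---1✓ 01--1- 011---
Round 4: 0----1
PIs = {---011, ---110, --0-11, --011-, --10-1, --100-, -0-0-1, -01-01, -10-1-, -101-1, -11-00, -111-0, 0----1, 0--11-, 0-0-1-, 00-00-, 0000--, 01--1-, 011---, 1-01-0, 11-1-0, 1101--}

---011, ---110, --0-11, --011-, --10-1, --100-, -0-0-1, -01-01, -10-1-, -101-1, -11-00, -111-0, 0--11-, 0-0-1-, 00-00-, 0000--, 01--1-, 011---, 1-01-0, 11-1-0, 1101--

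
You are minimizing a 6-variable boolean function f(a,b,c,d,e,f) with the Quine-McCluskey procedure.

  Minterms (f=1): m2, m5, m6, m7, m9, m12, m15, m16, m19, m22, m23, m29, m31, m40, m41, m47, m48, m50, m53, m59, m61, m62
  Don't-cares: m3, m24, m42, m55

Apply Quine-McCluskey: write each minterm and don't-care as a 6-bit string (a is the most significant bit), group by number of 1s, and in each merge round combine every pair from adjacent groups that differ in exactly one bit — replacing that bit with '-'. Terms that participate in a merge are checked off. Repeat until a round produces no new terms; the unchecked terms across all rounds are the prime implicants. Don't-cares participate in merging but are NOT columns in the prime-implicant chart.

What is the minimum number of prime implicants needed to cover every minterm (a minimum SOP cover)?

14

size-2^0 implicants → 000010(✓)  000011(✓)  000101(✓)  000110(✓)  000111(✓)  001001(✓)  001100  001111(✓)  010000(✓)  010011(✓)  010110(✓)  010111(✓)  011000(✓)  011101(✓)  011111(✓)  101000(✓)  101001(✓)  101010(✓)  101111(✓)  110000(✓)  110010(✓)  110101(✓)  110111(✓)  111011  111101(✓)  111110
size-2^1 implicants → -01001  -01111  -10000  -10111  -11101  0-0011(✓)  0-0110(✓)  0-0111(✓)  0-1111(✓)  00-111(✓)  000-10(✓)  000-11(✓)  00001-(✓)  0001-1  00011-(✓)  01-000  01-111(✓)  010-11(✓)  01011-(✓)  0111-1  1010-0  10100-  11-101  1100-0  1101-1
size-2^2 implicants → 0--111  0-0-11  0-011-  000-1-
Unchecked terms (primes): -01001, -01111, -10000, -10111, -11101, 0--111, 0-0-11, 0-011-, 000-1-, 0001-1, 001100, 01-000, 0111-1, 1010-0, 10100-, 11-101, 1100-0, 1101-1, 111011, 111110
Minterm coverage:
  m2 ⊆ 000-1- [E]
  m5 ⊆ 0001-1 [E]
  m6 ⊆ 0-011-,000-1-
  m7 ⊆ 0--111,0-0-11,0-011-,000-1-,0001-1
  m9 ⊆ -01001 [E]
  m12 ⊆ 001100 [E]
  m15 ⊆ -01111,0--111
  m16 ⊆ -10000,01-000
  m19 ⊆ 0-0-11 [E]
  m22 ⊆ 0-011- [E]
  m23 ⊆ -10111,0--111,0-0-11,0-011-
  m29 ⊆ -11101,0111-1
  m31 ⊆ 0--111,0111-1
  m40 ⊆ 1010-0,10100-
  m41 ⊆ -01001,10100-
  m47 ⊆ -01111 [E]
  m48 ⊆ -10000,1100-0
  m50 ⊆ 1100-0 [E]
  m53 ⊆ 11-101,1101-1
  m59 ⊆ 111011 [E]
  m61 ⊆ -11101,11-101
  m62 ⊆ 111110 [E]
E = {-01001, -01111, 0-0-11, 0-011-, 000-1-, 0001-1, 001100, 1100-0, 111011, 111110}
Petrick residual → -10000, 0111-1, 1010-0, 11-101
Cover = b'cd'e'f + b'cdef + bc'd'e'f' + a'c'ef + a'c'de + a'b'c'e + a'b'c'df + a'b'cde'f' + a'bcdf + ab'cd'f' + abde'f + abc'd'f' + abcd'ef + abcdef'  |cover|=14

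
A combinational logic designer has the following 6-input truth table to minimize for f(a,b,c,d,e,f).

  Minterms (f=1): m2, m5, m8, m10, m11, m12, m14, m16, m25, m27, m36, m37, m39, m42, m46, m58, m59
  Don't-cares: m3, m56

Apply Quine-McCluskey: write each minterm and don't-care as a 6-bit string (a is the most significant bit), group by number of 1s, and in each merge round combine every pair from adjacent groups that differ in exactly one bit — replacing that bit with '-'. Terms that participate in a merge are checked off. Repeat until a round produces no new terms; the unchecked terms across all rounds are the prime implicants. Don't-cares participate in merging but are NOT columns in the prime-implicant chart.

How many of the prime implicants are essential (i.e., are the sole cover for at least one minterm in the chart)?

8

Round 0: 000010✓ 000011✓ 000101✓ 001000✓ 001010✓ 001011✓ 001100✓ 001110✓ 010000 011001✓ 011011✓ 100100✓ 100101✓ 100111✓ 101010✓ 101110✓ 111000✓ 111010✓ 111011✓
Round 1: -00101 -01010✓ -01110✓ -11011 0-1011 00-010✓ 00-011✓ 00001-✓ 001-00✓ 001-10✓ 0010-0✓ 00101-✓ 0011-0✓ 0110-1 1-1010 1001-1 10010- 101-10✓ 1110-0 11101-
Round 2: -01-10 00-01- 001--0
PIs = {-00101, -01-10, -11011, 0-1011, 00-01-, 001--0, 010000, 0110-1, 1-1010, 1001-1, 10010-, 1110-0, 11101-}
Coverage chart:
  m2: 00-01- ←essential
  m5: -00101 ←essential
  m8: 001--0 ←essential
  m10: -01-10,00-01-,001--0
  m11: 0-1011,00-01-
  m12: 001--0 ←essential
  m14: -01-10,001--0
  m16: 010000 ←essential
  m25: 0110-1 ←essential
  m27: -11011,0-1011,0110-1
  m36: 10010- ←essential
  m37: -00101,1001-1,10010-
  m39: 1001-1 ←essential
  m42: -01-10,1-1010
  m46: -01-10 ←essential
  m58: 1-1010,1110-0,11101-
  m59: -11011,11101-
Essential: -00101, -01-10, 00-01-, 001--0, 010000, 0110-1, 1001-1, 10010-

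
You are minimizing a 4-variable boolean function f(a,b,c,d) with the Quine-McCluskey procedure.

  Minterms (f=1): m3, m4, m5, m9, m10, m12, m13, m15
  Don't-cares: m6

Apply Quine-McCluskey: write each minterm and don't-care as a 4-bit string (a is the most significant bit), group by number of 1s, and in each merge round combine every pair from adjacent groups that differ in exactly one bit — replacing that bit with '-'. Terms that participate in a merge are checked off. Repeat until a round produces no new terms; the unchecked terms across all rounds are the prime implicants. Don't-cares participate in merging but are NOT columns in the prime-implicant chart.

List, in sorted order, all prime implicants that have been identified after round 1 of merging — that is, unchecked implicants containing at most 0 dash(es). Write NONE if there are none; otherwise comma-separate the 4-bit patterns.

0011, 1010

Round 0: 0011 0100✓ 0101✓ 0110✓ 1001✓ 1010 1100✓ 1101✓ 1111✓
Round 1: -100✓ -101✓ 01-0 010-✓ 1-01 11-1 110-✓
Round 2: -10-
PIs = {-10-, 0011, 01-0, 1-01, 1010, 11-1}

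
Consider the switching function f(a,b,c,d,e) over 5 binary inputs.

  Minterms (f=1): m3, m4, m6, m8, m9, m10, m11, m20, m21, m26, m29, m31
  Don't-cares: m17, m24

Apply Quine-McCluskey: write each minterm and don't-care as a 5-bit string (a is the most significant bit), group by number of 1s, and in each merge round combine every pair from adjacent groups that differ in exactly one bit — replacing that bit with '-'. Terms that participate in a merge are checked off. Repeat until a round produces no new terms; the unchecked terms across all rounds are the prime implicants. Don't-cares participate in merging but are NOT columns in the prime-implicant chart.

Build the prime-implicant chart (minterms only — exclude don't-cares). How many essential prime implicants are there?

5

Round 0: 00011✓ 00100✓ 00110✓ 01000✓ 01001✓ 01010✓ 01011✓ 10001✓ 10100✓ 10101✓ 11000✓ 11010✓ 11101✓ 11111✓
Round 1: -0100 -1000✓ -1010✓ 0-011 001-0 010-0✓ 010-1✓ 0100-✓ 0101-✓ 1-101 10-01 1010- 110-0✓ 111-1
Round 2: -10-0 010--
PIs = {-0100, -10-0, 0-011, 001-0, 010--, 1-101, 10-01, 1010-, 111-1}
Coverage chart:
  m3: 0-011 ←essential
  m4: -0100,001-0
  m6: 001-0 ←essential
  m8: -10-0,010--
  m9: 010-- ←essential
  m10: -10-0,010--
  m11: 0-011,010--
  m20: -0100,1010-
  m21: 1-101,10-01,1010-
  m26: -10-0 ←essential
  m29: 1-101,111-1
  m31: 111-1 ←essential
Essential: -10-0, 0-011, 001-0, 010--, 111-1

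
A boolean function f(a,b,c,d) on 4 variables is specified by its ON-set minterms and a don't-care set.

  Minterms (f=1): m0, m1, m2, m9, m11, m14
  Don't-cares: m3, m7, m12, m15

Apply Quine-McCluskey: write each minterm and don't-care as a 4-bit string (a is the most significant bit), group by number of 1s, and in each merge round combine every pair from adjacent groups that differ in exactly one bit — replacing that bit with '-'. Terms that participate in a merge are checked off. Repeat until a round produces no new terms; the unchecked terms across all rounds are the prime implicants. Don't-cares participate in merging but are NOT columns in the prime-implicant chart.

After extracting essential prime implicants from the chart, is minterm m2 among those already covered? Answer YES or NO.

[col 0] 0000*, 0001*, 0010*, 0011*, 0111*, 1001*, 1011*, 1100*, 1110*, 1111*
[col 1] -001*, -011*, -111*, 0-11*, 00-0*, 00-1*, 000-*, 001-*, 1-11*, 10-1*, 11-0, 111-
[col 2] --11, -0-1, 00--
Prime implicants: --11, -0-1, 00--, 11-0, 111-
PI chart (minterm → PIs covering it):
  0 | 00--  (sole → essential)
  1 | -0-1,00--
  2 | 00--  (sole → essential)
  9 | -0-1  (sole → essential)
  11 | --11,-0-1
  14 | 11-0,111-
Essential prime implicants: -0-1, 00--

YES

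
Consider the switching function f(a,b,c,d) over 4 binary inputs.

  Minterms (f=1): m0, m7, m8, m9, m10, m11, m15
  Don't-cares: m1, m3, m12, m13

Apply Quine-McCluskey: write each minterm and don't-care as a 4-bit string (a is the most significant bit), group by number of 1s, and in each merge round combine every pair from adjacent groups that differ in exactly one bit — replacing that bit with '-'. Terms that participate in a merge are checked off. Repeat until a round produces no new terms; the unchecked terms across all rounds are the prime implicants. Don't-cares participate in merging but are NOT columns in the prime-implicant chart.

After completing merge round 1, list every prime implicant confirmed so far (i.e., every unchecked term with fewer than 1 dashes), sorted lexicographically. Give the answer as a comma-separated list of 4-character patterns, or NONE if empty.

size-2^0 implicants → 0000(✓)  0001(✓)  0011(✓)  0111(✓)  1000(✓)  1001(✓)  1010(✓)  1011(✓)  1100(✓)  1101(✓)  1111(✓)
size-2^1 implicants → -000(✓)  -001(✓)  -011(✓)  -111(✓)  0-11(✓)  00-1(✓)  000-(✓)  1-00(✓)  1-01(✓)  1-11(✓)  10-0(✓)  10-1(✓)  100-(✓)  101-(✓)  11-1(✓)  110-(✓)
size-2^2 implicants → --11  -0-1  -00-  1--1  1-0-  10--
Unchecked terms (primes): --11, -0-1, -00-, 1--1, 1-0-, 10--

NONE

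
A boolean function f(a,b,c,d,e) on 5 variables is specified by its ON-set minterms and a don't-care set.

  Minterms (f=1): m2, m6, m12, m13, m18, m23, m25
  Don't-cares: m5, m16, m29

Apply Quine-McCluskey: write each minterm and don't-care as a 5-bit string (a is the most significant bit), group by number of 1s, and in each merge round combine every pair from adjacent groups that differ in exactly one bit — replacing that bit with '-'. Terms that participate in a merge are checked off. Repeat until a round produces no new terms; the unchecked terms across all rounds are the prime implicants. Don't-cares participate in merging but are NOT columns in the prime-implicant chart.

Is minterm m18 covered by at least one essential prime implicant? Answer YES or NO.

NO

[col 0] 00010*, 00101*, 00110*, 01100*, 01101*, 10000*, 10010*, 10111, 11001*, 11101*
[col 1] -0010, -1101, 0-101, 00-10, 0110-, 100-0, 11-01
Prime implicants: -0010, -1101, 0-101, 00-10, 0110-, 100-0, 10111, 11-01
PI chart (minterm → PIs covering it):
  2 | -0010,00-10
  6 | 00-10  (sole → essential)
  12 | 0110-  (sole → essential)
  13 | -1101,0-101,0110-
  18 | -0010,100-0
  23 | 10111  (sole → essential)
  25 | 11-01  (sole → essential)
Essential prime implicants: 00-10, 0110-, 10111, 11-01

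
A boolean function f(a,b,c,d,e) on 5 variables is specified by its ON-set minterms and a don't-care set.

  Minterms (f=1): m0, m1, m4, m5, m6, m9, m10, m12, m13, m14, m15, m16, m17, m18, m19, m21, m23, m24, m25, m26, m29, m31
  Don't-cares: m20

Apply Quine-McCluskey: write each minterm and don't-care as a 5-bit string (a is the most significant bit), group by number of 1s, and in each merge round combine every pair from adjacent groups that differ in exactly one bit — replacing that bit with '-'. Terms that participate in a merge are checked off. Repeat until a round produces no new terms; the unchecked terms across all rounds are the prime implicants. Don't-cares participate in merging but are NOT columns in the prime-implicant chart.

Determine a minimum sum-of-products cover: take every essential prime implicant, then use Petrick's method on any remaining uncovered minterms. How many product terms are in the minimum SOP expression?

[col 0] 00000*, 00001*, 00100*, 00101*, 00110*, 01001*, 01010*, 01100*, 01101*, 01110*, 01111*, 10000*, 10001*, 10010*, 10011*, 10100*, 10101*, 10111*, 11000*, 11001*, 11010*, 11101*, 11111*
[col 1] -0000*, -0001*, -0100*, -0101*, -1001*, -1010, -1101*, -1111*, 0-001*, 0-100*, 0-101*, 0-110*, 00-00*, 00-01*, 0000-*, 001-0*, 0010-*, 01-01*, 01-10, 011-0*, 011-1*, 0110-*, 0111-*, 1-000*, 1-001*, 1-010*, 1-101*, 1-111*, 10-00*, 10-01*, 10-11*, 100-0*, 100-1*, 1000-*, 1001-*, 101-1*, 1010-*, 11-01*, 110-0*, 1100-*, 111-1*
[col 2] --001*, --101*, -0-00*, -0-01*, -000-*, -010-*, -1-01*, -11-1, 0--01*, 0-1-0, 0-10-, 00-0-*, 011--, 1--01*, 1-0-0, 1-00-, 1-1-1, 10--1, 10-0-*, 100--
[col 3] ---01, -0-0-
Prime implicants: ---01, -0-0-, -1010, -11-1, 0-1-0, 0-10-, 01-10, 011--, 1-0-0, 1-00-, 1-1-1, 10--1, 100--
PI chart (minterm → PIs covering it):
  0 | -0-0-  (sole → essential)
  1 | ---01,-0-0-
  4 | -0-0-,0-1-0,0-10-
  5 | ---01,-0-0-,0-10-
  6 | 0-1-0  (sole → essential)
  9 | ---01  (sole → essential)
  10 | -1010,01-10
  12 | 0-1-0,0-10-,011--
  13 | ---01,-11-1,0-10-,011--
  14 | 0-1-0,01-10,011--
  15 | -11-1,011--
  16 | -0-0-,1-0-0,1-00-,100--
  17 | ---01,-0-0-,1-00-,10--1,100--
  18 | 1-0-0,100--
  19 | 10--1,100--
  21 | ---01,-0-0-,1-1-1,10--1
  23 | 1-1-1,10--1
  24 | 1-0-0,1-00-
  25 | ---01,1-00-
  26 | -1010,1-0-0
  29 | ---01,-11-1,1-1-1
  31 | -11-1,1-1-1
Essential prime implicants: ---01, -0-0-, 0-1-0
Petrick residual → -1010, -11-1, 1-0-0, 10--1
Minimum SOP uses 7 PIs: d'e + b'd' + bc'de' + bce + a'ce' + ac'e' + ab'e

7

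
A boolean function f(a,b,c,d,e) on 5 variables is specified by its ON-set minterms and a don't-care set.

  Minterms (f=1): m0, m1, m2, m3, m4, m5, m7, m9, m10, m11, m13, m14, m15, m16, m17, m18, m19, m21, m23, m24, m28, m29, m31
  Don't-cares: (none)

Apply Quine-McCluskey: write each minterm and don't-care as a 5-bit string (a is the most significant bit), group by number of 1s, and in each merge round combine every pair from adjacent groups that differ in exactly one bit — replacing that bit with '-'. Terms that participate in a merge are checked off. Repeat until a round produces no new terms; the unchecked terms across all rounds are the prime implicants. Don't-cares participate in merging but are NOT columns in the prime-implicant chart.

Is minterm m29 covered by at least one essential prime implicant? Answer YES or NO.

YES

[col 0] 00000*, 00001*, 00010*, 00011*, 00100*, 00101*, 00111*, 01001*, 01010*, 01011*, 01101*, 01110*, 01111*, 10000*, 10001*, 10010*, 10011*, 10101*, 10111*, 11000*, 11100*, 11101*, 11111*
[col 1] -0000*, -0001*, -0010*, -0011*, -0101*, -0111*, -1101*, -1111*, 0-001*, 0-010*, 0-011*, 0-101*, 0-111*, 00-00*, 00-01*, 00-11*, 000-0*, 000-1*, 0000-*, 0001-*, 001-1*, 0010-*, 01-01*, 01-10*, 01-11*, 010-1*, 0101-*, 011-1*, 0111-*, 1-000, 1-101*, 1-111*, 10-01*, 10-11*, 100-0*, 100-1*, 1000-*, 1001-*, 101-1*, 11-00, 111-1*, 1110-
[col 2] --101*, --111*, -0-01*, -0-11*, -00-0*, -00-1*, -000-*, -001-*, -01-1*, -11-1*, 0--01*, 0--11*, 0-0-1*, 0-01-, 0-1-1*, 00--1*, 00-0-, 000--*, 01--1*, 01-1-, 1-1-1*, 10--1*, 100--*
[col 3] --1-1, -0--1, -00--, 0---1
Prime implicants: --1-1, -0--1, -00--, 0---1, 0-01-, 00-0-, 01-1-, 1-000, 11-00, 1110-
PI chart (minterm → PIs covering it):
  0 | -00--,00-0-
  1 | -0--1,-00--,0---1,00-0-
  2 | -00--,0-01-
  3 | -0--1,-00--,0---1,0-01-
  4 | 00-0-  (sole → essential)
  5 | --1-1,-0--1,0---1,00-0-
  7 | --1-1,-0--1,0---1
  9 | 0---1  (sole → essential)
  10 | 0-01-,01-1-
  11 | 0---1,0-01-,01-1-
  13 | --1-1,0---1
  14 | 01-1-  (sole → essential)
  15 | --1-1,0---1,01-1-
  16 | -00--,1-000
  17 | -0--1,-00--
  18 | -00--  (sole → essential)
  19 | -0--1,-00--
  21 | --1-1,-0--1
  23 | --1-1,-0--1
  24 | 1-000,11-00
  28 | 11-00,1110-
  29 | --1-1,1110-
  31 | --1-1  (sole → essential)
Essential prime implicants: --1-1, -00--, 0---1, 00-0-, 01-1-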